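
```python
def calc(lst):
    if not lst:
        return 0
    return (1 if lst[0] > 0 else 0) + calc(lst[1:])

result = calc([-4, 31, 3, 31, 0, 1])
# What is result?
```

Count of positive elements in [-4, 31, 3, 31, 0, 1] = 4

Answer: 4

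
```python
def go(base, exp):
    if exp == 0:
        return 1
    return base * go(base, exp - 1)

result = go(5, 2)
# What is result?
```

go(5, 2) = 5 * 5 = 25

Answer: 25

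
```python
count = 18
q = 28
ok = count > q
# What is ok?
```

Trace:
`count = 18` → count = 18
`q = 28` → q = 28
`ok = count > q` → ok = False
So ok = False

Answer: False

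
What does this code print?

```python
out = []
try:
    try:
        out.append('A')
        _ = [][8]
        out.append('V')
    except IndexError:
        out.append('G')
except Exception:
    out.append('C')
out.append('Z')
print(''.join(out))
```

Execution trace: 'A' (inner try body) → 'G' (inner except IndexError) → 'Z' (after the try/except). Output: AGZ

Answer: AGZ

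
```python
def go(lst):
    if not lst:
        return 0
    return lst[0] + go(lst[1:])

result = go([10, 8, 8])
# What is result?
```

10 + 8 + 8 + 0 = 26

Answer: 26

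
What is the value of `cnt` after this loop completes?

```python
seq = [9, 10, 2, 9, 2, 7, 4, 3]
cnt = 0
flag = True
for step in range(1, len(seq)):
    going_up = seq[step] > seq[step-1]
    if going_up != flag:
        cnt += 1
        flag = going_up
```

Count direction changes in [9, 10, 2, 9, 2, 7, 4, 3]
`cnt` takes the values: 0 → 1 → 2 → 3 → 4 → 5

Answer: 5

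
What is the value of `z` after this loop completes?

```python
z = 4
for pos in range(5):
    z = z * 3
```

Multiply by 3, 5 times: 4 * 3^5 = 972
`z` takes the values: 4 → 12 → 36 → 108 → 324 → 972

Answer: 972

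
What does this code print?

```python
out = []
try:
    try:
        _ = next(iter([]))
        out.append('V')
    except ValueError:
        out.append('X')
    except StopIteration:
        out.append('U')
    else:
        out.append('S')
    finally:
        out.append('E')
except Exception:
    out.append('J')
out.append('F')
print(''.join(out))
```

Execution trace: 'U' (inner except StopIteration) → 'E' (inner finally) → 'F' (after the try/except). Output: UEF

Answer: UEF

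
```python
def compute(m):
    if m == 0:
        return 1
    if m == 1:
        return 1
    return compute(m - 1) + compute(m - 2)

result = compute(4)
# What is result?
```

Build up from base cases: compute(0)=1, compute(1)=1, compute(2)=2, compute(3)=3, compute(4)=5

Answer: 5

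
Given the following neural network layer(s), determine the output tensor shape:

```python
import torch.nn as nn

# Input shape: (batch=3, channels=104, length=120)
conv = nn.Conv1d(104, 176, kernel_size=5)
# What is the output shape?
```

Input: (3, 104, 120) -> Output: (3, 176, 116)

Answer: (3, 176, 116)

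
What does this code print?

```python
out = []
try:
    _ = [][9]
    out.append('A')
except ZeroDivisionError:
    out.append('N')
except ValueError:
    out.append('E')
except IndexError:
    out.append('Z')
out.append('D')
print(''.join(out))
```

Execution trace: 'Z' (except IndexError) → 'D' (after the try/except). Output: ZD

Answer: ZD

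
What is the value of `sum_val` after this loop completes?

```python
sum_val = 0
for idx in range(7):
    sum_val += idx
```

Sum of 0 to 6 = 21
`sum_val` takes the values: 0 → 1 → 3 → 6 → 10 → 15 → 21

Answer: 21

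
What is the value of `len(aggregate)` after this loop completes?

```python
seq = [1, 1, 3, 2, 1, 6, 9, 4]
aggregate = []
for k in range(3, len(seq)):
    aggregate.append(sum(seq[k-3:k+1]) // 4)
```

Number of 4-element averages
`aggregate` takes the values: [] → [1] → [1, 1] → [1, 1, 3] → [1, 1, 3, 4] → [1, 1, 3, 4, 5]
So `len(aggregate)` = 5

Answer: 5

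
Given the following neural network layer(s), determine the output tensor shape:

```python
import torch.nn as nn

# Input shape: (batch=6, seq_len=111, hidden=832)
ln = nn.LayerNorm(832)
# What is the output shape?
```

Input: (6, 111, 832) -> Output: (6, 111, 832)

Answer: (6, 111, 832)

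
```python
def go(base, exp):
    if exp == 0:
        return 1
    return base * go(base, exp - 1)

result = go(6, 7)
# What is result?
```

go(6, 7) = 6 * 6 * 6 * 6 * 6 * 6 * 6 = 279936

Answer: 279936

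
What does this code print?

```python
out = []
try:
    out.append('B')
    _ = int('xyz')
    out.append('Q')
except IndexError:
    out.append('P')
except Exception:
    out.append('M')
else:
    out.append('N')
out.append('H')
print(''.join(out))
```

Execution trace: 'B' (try body) → 'M' (except Exception) → 'H' (after the try/except). Output: BMH

Answer: BMH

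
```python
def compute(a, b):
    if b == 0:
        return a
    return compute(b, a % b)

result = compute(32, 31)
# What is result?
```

compute(32, 31) -> compute(31, 1) -> compute(1, 0) -> 1

Answer: 1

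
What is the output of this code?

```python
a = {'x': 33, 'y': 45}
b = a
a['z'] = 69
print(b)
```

Key concept: dict aliasing.
Step by step:
`a = {'x': 33, 'y': 45}` → a = {'x': 33, 'y': 45}
`b = a` → b = {'x': 33, 'y': 45} (same object as a)
`a['z'] = 69` → a = {'x': 33, 'y': 45, 'z': 69} (same object as b); b = {'x': 33, 'y': 45, 'z': 69} (same object as a)
`print(b)` → prints {'x': 33, 'y': 45, 'z': 69}

Answer: {'x': 33, 'y': 45, 'z': 69}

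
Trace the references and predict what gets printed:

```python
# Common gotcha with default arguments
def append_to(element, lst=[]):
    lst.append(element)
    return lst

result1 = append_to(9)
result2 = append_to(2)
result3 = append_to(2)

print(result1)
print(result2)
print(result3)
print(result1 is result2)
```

Key concept: mutable default argument gotcha.
Step by step:
`result1 = append_to(9)` → result1 = [9]
`result2 = append_to(2)` → result1 = [9, 2] (same object as result2); result2 = [9, 2] (same object as result1)
`result3 = append_to(2)` → result1 = [9, 2, 2] (same object as result2, result3); result2 = [9, 2, 2] (same object as result1, result3); result3 = [9, 2, 2] (same object as result1, result2)
`print(result1)` → prints [9, 2, 2]
`print(result2)` → prints [9, 2, 2]
`print(result3)` → prints [9, 2, 2]
`print(result1 is result2)` → prints True

Answer:
[9, 2, 2]
[9, 2, 2]
[9, 2, 2]
True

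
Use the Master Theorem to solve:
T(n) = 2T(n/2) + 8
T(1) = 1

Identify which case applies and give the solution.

a=2, b=2, f(n)=8. log_2(2) = 1. Since c=0 < 1, Case 1 applies: T(n) = Θ(n^log_b(a)) = O(n).

Answer: O(n) - Case 1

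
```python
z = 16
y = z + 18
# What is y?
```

Trace:
`z = 16` → z = 16
`y = z + 18` → y = 34
So y = 34

Answer: 34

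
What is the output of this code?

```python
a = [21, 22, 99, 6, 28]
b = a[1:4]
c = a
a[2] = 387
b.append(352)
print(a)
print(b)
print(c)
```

Key concept: slice vs alias.
Step by step:
`a = [21, 22, 99, 6, 28]` → a = [21, 22, 99, 6, 28]
`b = a[1:4]` → b = [22, 99, 6]
`c = a` → c = [21, 22, 99, 6, 28] (same object as a)
`a[2] = 387` → a = [21, 22, 387, 6, 28] (same object as c); c = [21, 22, 387, 6, 28] (same object as a)
`b.append(352)` → b = [22, 99, 6, 352]
`print(a)` → prints [21, 22, 387, 6, 28]
`print(b)` → prints [22, 99, 6, 352]
`print(c)` → prints [21, 22, 387, 6, 28]

Answer:
[21, 22, 387, 6, 28]
[22, 99, 6, 352]
[21, 22, 387, 6, 28]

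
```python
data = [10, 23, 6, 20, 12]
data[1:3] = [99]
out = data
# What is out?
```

Trace:
`data = [10, 23, 6, 20, 12]` → data = [10, 23, 6, 20, 12]
`data[1:3] = [99]` → data = [10, 99, 20, 12]
`out = data` → out = [10, 99, 20, 12]
So out = [10, 99, 20, 12]

Answer: [10, 99, 20, 12]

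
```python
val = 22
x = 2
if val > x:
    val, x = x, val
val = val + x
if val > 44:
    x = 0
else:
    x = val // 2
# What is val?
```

Trace:
`val = 22` → val = 22
`x = 2` → x = 2
`if val > x: ...` → val > x is True → val = 2; x = 22
`val = val + x` → val = 24
`if val > 44: ...` → val > 44 is False, take else branch → x = 12
So val = 24

Answer: 24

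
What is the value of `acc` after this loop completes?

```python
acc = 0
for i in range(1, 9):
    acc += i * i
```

Sum of squares 1² to 8² = 204
`acc` takes the values: 0 → 1 → 5 → 14 → 30 → 55 → 91 → 140 → 204

Answer: 204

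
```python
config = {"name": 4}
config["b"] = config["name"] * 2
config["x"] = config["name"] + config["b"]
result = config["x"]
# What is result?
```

Trace:
`config = {"name": 4}` → config = {'name': 4}
`config["b"] = config["name"] * 2` → config = {'name': 4, 'b': 8}
`config["x"] = config["name"] + config["b"]` → config = {'name': 4, 'b': 8, 'x': 12}
`result = config["x"]` → result = 12
So result = 12

Answer: 12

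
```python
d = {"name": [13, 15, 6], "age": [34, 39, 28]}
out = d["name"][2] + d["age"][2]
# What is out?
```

Trace:
`d = {"name": [13, 15, 6], "age": [34, 39, 28]}` → d = {'name': [13, 15, 6], 'age': [34, 39, 28]}
`out = d["name"][2] + d["age"][2]` → out = 34
So out = 34

Answer: 34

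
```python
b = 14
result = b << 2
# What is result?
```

Trace:
`b = 14` → b = 14
`result = b << 2` → result = 56
So result = 56

Answer: 56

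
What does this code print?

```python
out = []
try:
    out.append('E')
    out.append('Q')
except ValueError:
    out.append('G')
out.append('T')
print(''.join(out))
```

Execution trace: 'E' (try body) → 'Q' (try body, no exception) → 'T' (after the try/except). Output: EQT

Answer: EQT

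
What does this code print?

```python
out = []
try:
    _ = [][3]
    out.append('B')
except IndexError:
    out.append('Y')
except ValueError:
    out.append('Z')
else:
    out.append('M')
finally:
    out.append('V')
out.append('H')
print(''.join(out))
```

Execution trace: 'Y' (except IndexError) → 'V' (finally) → 'H' (after the try/except). Output: YVH

Answer: YVH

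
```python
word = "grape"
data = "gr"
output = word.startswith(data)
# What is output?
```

Trace:
`word = "grape"` → word = 'grape'
`data = "gr"` → data = 'gr'
`output = word.startswith(data)` → output = True
So output = True

Answer: True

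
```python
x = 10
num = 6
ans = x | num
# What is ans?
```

Trace:
`x = 10` → x = 10
`num = 6` → num = 6
`ans = x | num` → ans = 14
So ans = 14

Answer: 14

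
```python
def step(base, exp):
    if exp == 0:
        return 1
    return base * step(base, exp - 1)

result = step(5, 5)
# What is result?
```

step(5, 5) = 5 * 5 * 5 * 5 * 5 = 3125

Answer: 3125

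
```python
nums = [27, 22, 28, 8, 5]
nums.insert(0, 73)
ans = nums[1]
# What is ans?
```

Trace:
`nums = [27, 22, 28, 8, 5]` → nums = [27, 22, 28, 8, 5]
`nums.insert(0, 73)` → nums = [73, 27, 22, 28, 8, 5]
`ans = nums[1]` → ans = 27
So ans = 27

Answer: 27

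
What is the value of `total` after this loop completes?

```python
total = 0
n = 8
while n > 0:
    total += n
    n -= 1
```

Sum 8 down to 1
`total` takes the values: 0 → 8 → 15 → 21 → 26 → 30 → 33 → 35 → 36

Answer: 36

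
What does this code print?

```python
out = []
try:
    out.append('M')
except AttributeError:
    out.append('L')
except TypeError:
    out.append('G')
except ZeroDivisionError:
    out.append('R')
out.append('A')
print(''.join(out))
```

Execution trace: 'M' (try body, no exception) → 'A' (after the try/except). Output: MA

Answer: MA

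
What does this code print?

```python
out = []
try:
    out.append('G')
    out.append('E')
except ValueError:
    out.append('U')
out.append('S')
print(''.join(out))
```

Execution trace: 'G' (try body) → 'E' (try body, no exception) → 'S' (after the try/except). Output: GES

Answer: GES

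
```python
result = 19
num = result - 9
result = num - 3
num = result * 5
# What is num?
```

Trace:
`result = 19` → result = 19
`num = result - 9` → num = 10
`result = num - 3` → result = 7
`num = result * 5` → num = 35
So num = 35

Answer: 35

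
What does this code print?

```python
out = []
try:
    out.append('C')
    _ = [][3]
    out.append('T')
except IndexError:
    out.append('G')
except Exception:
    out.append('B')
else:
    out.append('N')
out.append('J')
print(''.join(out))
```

Execution trace: 'C' (try body) → 'G' (except IndexError) → 'J' (after the try/except). Output: CGJ

Answer: CGJ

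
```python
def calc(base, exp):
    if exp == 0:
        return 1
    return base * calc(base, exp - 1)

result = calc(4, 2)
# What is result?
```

calc(4, 2) = 4 * 4 = 16

Answer: 16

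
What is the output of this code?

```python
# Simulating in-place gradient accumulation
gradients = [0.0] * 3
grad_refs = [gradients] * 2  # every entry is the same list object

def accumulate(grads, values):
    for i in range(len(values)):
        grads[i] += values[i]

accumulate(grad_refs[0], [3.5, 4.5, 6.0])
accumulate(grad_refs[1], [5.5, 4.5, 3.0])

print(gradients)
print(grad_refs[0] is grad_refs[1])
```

Key concept: gradient accumulation aliasing.
Step by step:
`gradients = [0.0] * 3` → gradients = [0.0, 0.0, 0.0]
`grad_refs = [gradients] * 2` → grad_refs = [[0.0, 0.0, 0.0], [0.0, 0.0, 0.0]]
`accumulate(grad_refs[0], [3.5, 4.5, 6.0])` → gradients = [3.5, 4.5, 6.0]; grad_refs = [[3.5, 4.5, 6.0], [3.5, 4.5, 6.0]]
`accumulate(grad_refs[1], [5.5, 4.5, 3.0])` → gradients = [9.0, 9.0, 9.0]; grad_refs = [[9.0, 9.0, 9.0], [9.0, 9.0, 9.0]]
`print(gradients)` → prints [9.0, 9.0, 9.0]
`print(grad_refs[0] is grad_refs[1])` → prints True

Answer:
[9.0, 9.0, 9.0]
True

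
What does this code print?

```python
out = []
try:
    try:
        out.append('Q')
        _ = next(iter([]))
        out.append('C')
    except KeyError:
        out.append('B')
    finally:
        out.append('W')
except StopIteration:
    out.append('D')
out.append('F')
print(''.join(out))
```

Execution trace: 'Q' (inner try body) → 'W' (inner finally) → 'D' (outer except StopIteration) → 'F' (after the try/except). Output: QWDF

Answer: QWDF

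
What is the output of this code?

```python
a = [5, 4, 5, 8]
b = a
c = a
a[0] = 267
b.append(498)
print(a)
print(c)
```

Key concept: multiple aliases.
Step by step:
`a = [5, 4, 5, 8]` → a = [5, 4, 5, 8]
`b = a` → b = [5, 4, 5, 8] (same object as a)
`c = a` → c = [5, 4, 5, 8] (same object as a, b)
`a[0] = 267` → a = [267, 4, 5, 8] (same object as b, c); b = [267, 4, 5, 8] (same object as a, c); c = [267, 4, 5, 8] (same object as a, b)
`b.append(498)` → a = [267, 4, 5, 8, 498] (same object as b, c); b = [267, 4, 5, 8, 498] (same object as a, c); c = [267, 4, 5, 8, 498] (same object as a, b)
`print(a)` → prints [267, 4, 5, 8, 498]
`print(c)` → prints [267, 4, 5, 8, 498]

Answer:
[267, 4, 5, 8, 498]
[267, 4, 5, 8, 498]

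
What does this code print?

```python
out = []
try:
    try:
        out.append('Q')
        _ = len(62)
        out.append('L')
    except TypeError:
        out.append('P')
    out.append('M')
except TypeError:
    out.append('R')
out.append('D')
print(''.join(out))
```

Execution trace: 'Q' (inner try body) → 'P' (inner except TypeError) → 'M' (try body, no exception) → 'D' (after the try/except). Output: QPMD

Answer: QPMD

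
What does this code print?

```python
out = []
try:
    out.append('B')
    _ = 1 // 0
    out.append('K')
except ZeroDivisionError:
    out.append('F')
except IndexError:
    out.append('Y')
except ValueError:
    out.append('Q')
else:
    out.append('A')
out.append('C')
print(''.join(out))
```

Execution trace: 'B' (try body) → 'F' (except ZeroDivisionError) → 'C' (after the try/except). Output: BFC

Answer: BFC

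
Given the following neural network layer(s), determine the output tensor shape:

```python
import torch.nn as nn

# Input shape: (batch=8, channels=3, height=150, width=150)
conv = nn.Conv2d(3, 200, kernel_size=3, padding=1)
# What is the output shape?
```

Input: (8, 3, 150, 150) -> Output: (8, 200, 150, 150)

Answer: (8, 200, 150, 150)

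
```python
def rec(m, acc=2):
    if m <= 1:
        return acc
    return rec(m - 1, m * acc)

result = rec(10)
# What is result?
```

Accumulator trace (n, acc): (10, 2) -> (9, 20) -> (8, 180) -> (7, 1440) -> (6, 10080) -> (5, 60480) -> (4, 302400) -> (3, 1209600) -> (2, 3628800) -> (1, 7257600) -> return 7257600

Answer: 7257600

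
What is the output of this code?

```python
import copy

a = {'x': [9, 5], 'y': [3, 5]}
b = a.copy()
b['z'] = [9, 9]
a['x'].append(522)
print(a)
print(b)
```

Key concept: shallow copy of dict with mutable values.
Step by step:
`a = {'x': [9, 5], 'y': [3, 5]}` → a = {'x': [9, 5], 'y': [3, 5]}
`b = a.copy()` → b = {'x': [9, 5], 'y': [3, 5]}
`b['z'] = [9, 9]` → b = {'x': [9, 5], 'y': [3, 5], 'z': [9, 9]}
`a['x'].append(522)` → a = {'x': [9, 5, 522], 'y': [3, 5]}; b = {'x': [9, 5, 522], 'y': [3, 5], 'z': [9, 9]}
`print(a)` → prints {'x': [9, 5, 522], 'y': [3, 5]}
`print(b)` → prints {'x': [9, 5, 522], 'y': [3, 5], 'z': [9, 9]}

Answer:
{'x': [9, 5, 522], 'y': [3, 5]}
{'x': [9, 5, 522], 'y': [3, 5], 'z': [9, 9]}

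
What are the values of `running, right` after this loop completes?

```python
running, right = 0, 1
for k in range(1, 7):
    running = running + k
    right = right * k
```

Sum and factorial of 1 to 6
`running, right` takes the values: (0, 1) → (1, 1) → (3, 1) → (3, 2) → (6, 2) → (6, 6) → (10, 6) → (10, 24) → (15, 24) → (15, 120) → (21, 120) → (21, 720)

Answer: 21, 720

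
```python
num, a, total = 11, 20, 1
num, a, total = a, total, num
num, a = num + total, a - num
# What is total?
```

Trace:
`num, a, total = 11, 20, 1` → num = 11; a = 20; total = 1
`num, a, total = a, total, num` → num = 20; a = 1; total = 11
`num, a = num + total, a - num` → num = 31; a = -19
So total = 11

Answer: 11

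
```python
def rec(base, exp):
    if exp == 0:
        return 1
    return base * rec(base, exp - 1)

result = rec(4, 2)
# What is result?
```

rec(4, 2) = 4 * 4 = 16

Answer: 16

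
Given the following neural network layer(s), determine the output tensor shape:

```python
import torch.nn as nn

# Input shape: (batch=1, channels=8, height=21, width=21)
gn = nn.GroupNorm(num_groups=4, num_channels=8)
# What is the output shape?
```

Input: (1, 8, 21, 21) -> Output: (1, 8, 21, 21)

Answer: (1, 8, 21, 21)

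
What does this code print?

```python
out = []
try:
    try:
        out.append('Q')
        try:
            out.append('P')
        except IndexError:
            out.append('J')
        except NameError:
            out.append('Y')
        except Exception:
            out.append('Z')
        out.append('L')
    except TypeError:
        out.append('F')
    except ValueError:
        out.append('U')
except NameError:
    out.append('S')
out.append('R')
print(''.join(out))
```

Execution trace: 'Q' (try body) → 'P' (inner try body, no exception) → 'L' (try body, no exception) → 'R' (after the try/except). Output: QPLR

Answer: QPLR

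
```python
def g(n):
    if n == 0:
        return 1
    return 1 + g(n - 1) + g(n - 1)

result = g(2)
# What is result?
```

g(n) = 1 + 2·g(n-1), g(0)=1. Closed form: (1+1)·2^2 - 1 = 7.

Answer: 7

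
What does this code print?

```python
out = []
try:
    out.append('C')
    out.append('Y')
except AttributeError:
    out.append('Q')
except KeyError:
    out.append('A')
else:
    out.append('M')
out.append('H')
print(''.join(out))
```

Execution trace: 'C' (try body) → 'Y' (try body, no exception) → 'M' (else) → 'H' (after the try/except). Output: CYMH

Answer: CYMH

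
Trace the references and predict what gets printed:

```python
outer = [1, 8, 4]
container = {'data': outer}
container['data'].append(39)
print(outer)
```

Key concept: dict holds reference to list.
Step by step:
`outer = [1, 8, 4]` → outer = [1, 8, 4]
`container = {'data': outer}` → container = {'data': [1, 8, 4]}
`container['data'].append(39)` → outer = [1, 8, 4, 39]; container = {'data': [1, 8, 4, 39]}
`print(outer)` → prints [1, 8, 4, 39]

Answer: [1, 8, 4, 39]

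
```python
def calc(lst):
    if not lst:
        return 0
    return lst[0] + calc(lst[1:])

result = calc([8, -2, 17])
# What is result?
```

8 + (-2) + 17 + 0 = 23

Answer: 23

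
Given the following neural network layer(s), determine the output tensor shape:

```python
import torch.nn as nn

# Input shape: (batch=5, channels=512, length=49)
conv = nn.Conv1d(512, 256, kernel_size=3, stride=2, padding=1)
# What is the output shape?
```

Input: (5, 512, 49) -> Output: (5, 256, 25)

Answer: (5, 256, 25)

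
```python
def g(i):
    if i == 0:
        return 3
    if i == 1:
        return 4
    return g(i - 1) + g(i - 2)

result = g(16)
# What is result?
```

Build up from base cases: g(0)=3, g(1)=4, g(2)=7, g(3)=11, g(4)=18, g(5)=29, g(6)=47, ..., g(16)=5778

Answer: 5778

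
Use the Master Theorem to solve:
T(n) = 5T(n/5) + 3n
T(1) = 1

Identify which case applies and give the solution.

a=5, b=5, f(n)=3n. log_5(5) = 1. Since c=1 = 1, Case 2 applies: T(n) = Θ(n^log_b(a) · log n) = O(n log n).

Answer: O(n log n) - Case 2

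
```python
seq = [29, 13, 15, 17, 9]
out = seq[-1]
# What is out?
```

Trace:
`seq = [29, 13, 15, 17, 9]` → seq = [29, 13, 15, 17, 9]
`out = seq[-1]` → out = 9
So out = 9

Answer: 9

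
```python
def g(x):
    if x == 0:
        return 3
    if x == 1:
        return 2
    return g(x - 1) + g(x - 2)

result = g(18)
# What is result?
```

Build up from base cases: g(0)=3, g(1)=2, g(2)=5, g(3)=7, g(4)=12, g(5)=19, g(6)=31, ..., g(18)=9959

Answer: 9959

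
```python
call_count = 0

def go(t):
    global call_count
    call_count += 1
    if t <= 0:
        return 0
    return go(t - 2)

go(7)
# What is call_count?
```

Linear recursion stepping by 2: 5 calls from t=7 down to ≤0.

Answer: 5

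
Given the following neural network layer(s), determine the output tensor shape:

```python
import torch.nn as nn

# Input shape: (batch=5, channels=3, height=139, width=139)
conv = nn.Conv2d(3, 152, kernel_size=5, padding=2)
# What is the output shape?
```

Input: (5, 3, 139, 139) -> Output: (5, 152, 139, 139)

Answer: (5, 152, 139, 139)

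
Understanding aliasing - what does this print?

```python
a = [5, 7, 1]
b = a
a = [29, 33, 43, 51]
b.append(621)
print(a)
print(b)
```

Key concept: rebinding vs mutation: a is rebound to a new list, b still points at the original.
Step by step:
`a = [5, 7, 1]` → a = [5, 7, 1]
`b = a` → b = [5, 7, 1] (same object as a)
`a = [29, 33, 43, 51]` → a = [29, 33, 43, 51]
`b.append(621)` → b = [5, 7, 1, 621]
`print(a)` → prints [29, 33, 43, 51]
`print(b)` → prints [5, 7, 1, 621]

Answer:
[29, 33, 43, 51]
[5, 7, 1, 621]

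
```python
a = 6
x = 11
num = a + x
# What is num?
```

Trace:
`a = 6` → a = 6
`x = 11` → x = 11
`num = a + x` → num = 17
So num = 17

Answer: 17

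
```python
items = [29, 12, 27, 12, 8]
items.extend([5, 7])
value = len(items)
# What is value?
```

Trace:
`items = [29, 12, 27, 12, 8]` → items = [29, 12, 27, 12, 8]
`items.extend([5, 7])` → items = [29, 12, 27, 12, 8, 5, 7]
`value = len(items)` → value = 7
So value = 7

Answer: 7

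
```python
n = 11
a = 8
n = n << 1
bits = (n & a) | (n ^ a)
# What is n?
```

Trace:
`n = 11` → n = 11
`a = 8` → a = 8
`n = n << 1` → n = 22
`bits = (n & a) | (n ^ a)` → bits = 30
So n = 22

Answer: 22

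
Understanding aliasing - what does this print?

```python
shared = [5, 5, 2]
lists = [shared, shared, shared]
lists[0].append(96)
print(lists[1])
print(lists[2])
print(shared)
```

Key concept: list of same reference.
Step by step:
`shared = [5, 5, 2]` → shared = [5, 5, 2]
`lists = [shared, shared, shared]` → lists = [[5, 5, 2], [5, 5, 2], [5, 5, 2]]
`lists[0].append(96)` → shared = [5, 5, 2, 96]; lists = [[5, 5, 2, 96], [5, 5, 2, 96], [5, 5, 2, 96]]
`print(lists[1])` → prints [5, 5, 2, 96]
`print(lists[2])` → prints [5, 5, 2, 96]
`print(shared)` → prints [5, 5, 2, 96]

Answer:
[5, 5, 2, 96]
[5, 5, 2, 96]
[5, 5, 2, 96]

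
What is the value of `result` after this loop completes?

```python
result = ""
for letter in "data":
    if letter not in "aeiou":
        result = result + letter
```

Remove vowels from 'data'
`result` takes the values: "" → "d" → "dt"

Answer: "dt"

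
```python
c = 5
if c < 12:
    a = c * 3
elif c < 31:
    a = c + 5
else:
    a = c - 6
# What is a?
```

Trace:
`c = 5` → c = 5
`if c < 12: ...` → c < 12 is True → a = 15
So a = 15

Answer: 15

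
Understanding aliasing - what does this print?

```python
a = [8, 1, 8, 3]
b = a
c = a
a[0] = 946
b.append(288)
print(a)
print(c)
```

Key concept: multiple aliases.
Step by step:
`a = [8, 1, 8, 3]` → a = [8, 1, 8, 3]
`b = a` → b = [8, 1, 8, 3] (same object as a)
`c = a` → c = [8, 1, 8, 3] (same object as a, b)
`a[0] = 946` → a = [946, 1, 8, 3] (same object as b, c); b = [946, 1, 8, 3] (same object as a, c); c = [946, 1, 8, 3] (same object as a, b)
`b.append(288)` → a = [946, 1, 8, 3, 288] (same object as b, c); b = [946, 1, 8, 3, 288] (same object as a, c); c = [946, 1, 8, 3, 288] (same object as a, b)
`print(a)` → prints [946, 1, 8, 3, 288]
`print(c)` → prints [946, 1, 8, 3, 288]

Answer:
[946, 1, 8, 3, 288]
[946, 1, 8, 3, 288]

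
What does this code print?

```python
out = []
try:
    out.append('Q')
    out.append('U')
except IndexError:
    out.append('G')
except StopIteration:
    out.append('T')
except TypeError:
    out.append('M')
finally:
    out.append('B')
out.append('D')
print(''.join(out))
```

Execution trace: 'Q' (try body) → 'U' (try body, no exception) → 'B' (finally) → 'D' (after the try/except). Output: QUBD

Answer: QUBD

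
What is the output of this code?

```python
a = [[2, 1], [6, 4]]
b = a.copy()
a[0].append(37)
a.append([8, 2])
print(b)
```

Key concept: shallow copy with nested lists.
Step by step:
`a = [[2, 1], [6, 4]]` → a = [[2, 1], [6, 4]]
`b = a.copy()` → b = [[2, 1], [6, 4]]
`a[0].append(37)` → a = [[2, 1, 37], [6, 4]]; b = [[2, 1, 37], [6, 4]]
`a.append([8, 2])` → a = [[2, 1, 37], [6, 4], [8, 2]]
`print(b)` → prints [[2, 1, 37], [6, 4]]

Answer: [[2, 1, 37], [6, 4]]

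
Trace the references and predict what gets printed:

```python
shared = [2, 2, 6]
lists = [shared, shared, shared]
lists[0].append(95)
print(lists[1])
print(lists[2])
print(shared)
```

Key concept: list of same reference.
Step by step:
`shared = [2, 2, 6]` → shared = [2, 2, 6]
`lists = [shared, shared, shared]` → lists = [[2, 2, 6], [2, 2, 6], [2, 2, 6]]
`lists[0].append(95)` → shared = [2, 2, 6, 95]; lists = [[2, 2, 6, 95], [2, 2, 6, 95], [2, 2, 6, 95]]
`print(lists[1])` → prints [2, 2, 6, 95]
`print(lists[2])` → prints [2, 2, 6, 95]
`print(shared)` → prints [2, 2, 6, 95]

Answer:
[2, 2, 6, 95]
[2, 2, 6, 95]
[2, 2, 6, 95]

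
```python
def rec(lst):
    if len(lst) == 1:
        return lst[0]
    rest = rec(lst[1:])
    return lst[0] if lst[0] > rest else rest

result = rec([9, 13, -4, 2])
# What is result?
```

Recursive max over [9, 13, -4, 2] = 13

Answer: 13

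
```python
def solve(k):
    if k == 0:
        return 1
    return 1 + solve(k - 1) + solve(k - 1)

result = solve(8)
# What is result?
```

solve(k) = 1 + 2·solve(k-1), solve(0)=1. Closed form: (1+1)·2^8 - 1 = 511.

Answer: 511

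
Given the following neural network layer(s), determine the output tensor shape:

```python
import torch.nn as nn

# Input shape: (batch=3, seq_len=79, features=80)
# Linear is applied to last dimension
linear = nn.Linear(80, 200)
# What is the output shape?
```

Input: (3, 79, 80) -> Output: (3, 79, 200)

Answer: (3, 79, 200)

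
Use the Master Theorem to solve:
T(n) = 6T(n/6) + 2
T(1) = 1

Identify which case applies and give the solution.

a=6, b=6, f(n)=2. log_6(6) = 1. Since c=0 < 1, Case 1 applies: T(n) = Θ(n^log_b(a)) = O(n).

Answer: O(n) - Case 1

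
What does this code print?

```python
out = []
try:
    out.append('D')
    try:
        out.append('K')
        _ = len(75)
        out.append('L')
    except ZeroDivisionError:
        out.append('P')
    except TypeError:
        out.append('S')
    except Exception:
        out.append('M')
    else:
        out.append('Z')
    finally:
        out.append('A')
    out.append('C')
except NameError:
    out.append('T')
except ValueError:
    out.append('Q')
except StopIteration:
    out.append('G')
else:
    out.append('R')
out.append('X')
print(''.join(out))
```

Execution trace: 'D' (try body) → 'K' (inner try body) → 'S' (inner except TypeError) → 'A' (inner finally) → 'C' (try body, no exception) → 'R' (else) → 'X' (after the try/except). Output: DKSACRX

Answer: DKSACRX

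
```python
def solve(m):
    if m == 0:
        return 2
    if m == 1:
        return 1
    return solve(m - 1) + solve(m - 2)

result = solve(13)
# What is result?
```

Build up from base cases: solve(0)=2, solve(1)=1, solve(2)=3, solve(3)=4, solve(4)=7, solve(5)=11, solve(6)=18, ..., solve(13)=521

Answer: 521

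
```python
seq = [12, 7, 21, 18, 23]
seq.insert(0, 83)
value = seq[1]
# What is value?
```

Trace:
`seq = [12, 7, 21, 18, 23]` → seq = [12, 7, 21, 18, 23]
`seq.insert(0, 83)` → seq = [83, 12, 7, 21, 18, 23]
`value = seq[1]` → value = 12
So value = 12

Answer: 12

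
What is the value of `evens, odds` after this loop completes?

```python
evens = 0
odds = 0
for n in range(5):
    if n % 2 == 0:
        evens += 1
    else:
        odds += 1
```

Count evens and odds in range(5)
`evens, odds` takes the values: (0, 0) → (1, 0) → (1, 1) → (2, 1) → (2, 2) → (3, 2)

Answer: 3, 2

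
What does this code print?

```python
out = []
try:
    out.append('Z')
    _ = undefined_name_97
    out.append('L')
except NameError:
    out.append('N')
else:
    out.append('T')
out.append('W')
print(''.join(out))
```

Execution trace: 'Z' (try body) → 'N' (except NameError) → 'W' (after the try/except). Output: ZNW

Answer: ZNW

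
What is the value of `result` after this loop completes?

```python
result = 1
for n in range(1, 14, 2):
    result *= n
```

Product of 1, 3, 5, ... up to 13
`result` takes the values: 1 → 3 → 15 → 105 → 945 → 10395 → 135135

Answer: 135135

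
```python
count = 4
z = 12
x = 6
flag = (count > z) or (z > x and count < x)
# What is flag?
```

Trace:
`count = 4` → count = 4
`z = 12` → z = 12
`x = 6` → x = 6
`flag = (count > z) or (z > x and count < x)` → flag = True
So flag = True

Answer: True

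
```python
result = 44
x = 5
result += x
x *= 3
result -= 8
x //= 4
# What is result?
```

Trace:
`result = 44` → result = 44
`x = 5` → x = 5
`result += x` → result = 49
`x *= 3` → x = 15
`result -= 8` → result = 41
`x //= 4` → x = 3
So result = 41

Answer: 41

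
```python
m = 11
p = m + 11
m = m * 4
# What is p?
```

Trace:
`m = 11` → m = 11
`p = m + 11` → p = 22
`m = m * 4` → m = 44
So p = 22

Answer: 22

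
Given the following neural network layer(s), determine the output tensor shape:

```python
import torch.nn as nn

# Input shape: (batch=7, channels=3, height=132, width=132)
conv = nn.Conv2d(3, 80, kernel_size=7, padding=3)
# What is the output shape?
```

Input: (7, 3, 132, 132) -> Output: (7, 80, 132, 132)

Answer: (7, 80, 132, 132)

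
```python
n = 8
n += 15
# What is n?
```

Trace:
`n = 8` → n = 8
`n += 15` → n = 23
So n = 23

Answer: 23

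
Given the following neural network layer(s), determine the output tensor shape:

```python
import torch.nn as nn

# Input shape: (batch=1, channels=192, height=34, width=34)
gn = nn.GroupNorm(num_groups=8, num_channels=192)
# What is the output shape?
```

Input: (1, 192, 34, 34) -> Output: (1, 192, 34, 34)

Answer: (1, 192, 34, 34)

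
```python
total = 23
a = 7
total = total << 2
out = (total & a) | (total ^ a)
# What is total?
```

Trace:
`total = 23` → total = 23
`a = 7` → a = 7
`total = total << 2` → total = 92
`out = (total & a) | (total ^ a)` → out = 95
So total = 92

Answer: 92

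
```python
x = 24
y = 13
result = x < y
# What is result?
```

Trace:
`x = 24` → x = 24
`y = 13` → y = 13
`result = x < y` → result = False
So result = False

Answer: False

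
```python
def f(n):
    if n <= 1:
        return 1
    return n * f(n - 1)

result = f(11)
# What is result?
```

f(11) = 11 * 10 * 9 * 8 * 7 * 6 * 5 * 4 * 3 * 2 * 1 = 39916800

Answer: 39916800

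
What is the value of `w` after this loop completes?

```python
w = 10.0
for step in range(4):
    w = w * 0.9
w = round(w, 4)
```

Exponential decay: 10.0 * 0.9^4
`w` takes the values: 10.0 → 9.0 → 8.1 → 7.29 → 6.561

Answer: 6.561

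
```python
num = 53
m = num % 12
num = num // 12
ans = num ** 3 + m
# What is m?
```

Trace:
`num = 53` → num = 53
`m = num % 12` → m = 5
`num = num // 12` → num = 4
`ans = num ** 3 + m` → ans = 69
So m = 5

Answer: 5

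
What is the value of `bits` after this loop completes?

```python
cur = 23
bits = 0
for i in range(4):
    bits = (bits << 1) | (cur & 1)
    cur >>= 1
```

Reverse lowest 4 bits of 23
`bits` takes the values: 0 → 1 → 3 → 7 → 14

Answer: 14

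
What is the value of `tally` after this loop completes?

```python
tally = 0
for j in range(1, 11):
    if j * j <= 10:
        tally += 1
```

Count numbers where j² ≤ 10
`tally` takes the values: 0 → 1 → 2 → 3

Answer: 3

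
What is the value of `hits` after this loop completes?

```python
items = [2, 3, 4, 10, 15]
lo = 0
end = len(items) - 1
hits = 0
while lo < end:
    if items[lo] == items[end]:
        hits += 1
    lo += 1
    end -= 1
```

Count matching pairs from ends
`hits` takes the values: 0

Answer: 0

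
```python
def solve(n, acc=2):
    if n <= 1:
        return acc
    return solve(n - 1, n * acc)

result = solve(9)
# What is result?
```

Accumulator trace (n, acc): (9, 2) -> (8, 18) -> (7, 144) -> (6, 1008) -> (5, 6048) -> (4, 30240) -> (3, 120960) -> (2, 362880) -> (1, 725760) -> return 725760

Answer: 725760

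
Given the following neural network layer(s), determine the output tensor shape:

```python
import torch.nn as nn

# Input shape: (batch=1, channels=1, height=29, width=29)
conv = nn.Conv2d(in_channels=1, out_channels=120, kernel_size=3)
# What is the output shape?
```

Input: (1, 1, 29, 29) -> Output: (1, 120, 27, 27)

Answer: (1, 120, 27, 27)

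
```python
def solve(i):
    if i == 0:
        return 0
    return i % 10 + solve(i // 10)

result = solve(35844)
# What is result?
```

Sum of digits of 35844: 4 + 4 + 8 + 5 + 3 = 24

Answer: 24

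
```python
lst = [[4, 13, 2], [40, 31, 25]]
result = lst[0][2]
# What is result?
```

Trace:
`lst = [[4, 13, 2], [40, 31, 25]]` → lst = [[4, 13, 2], [40, 31, 25]]
`result = lst[0][2]` → result = 2
So result = 2

Answer: 2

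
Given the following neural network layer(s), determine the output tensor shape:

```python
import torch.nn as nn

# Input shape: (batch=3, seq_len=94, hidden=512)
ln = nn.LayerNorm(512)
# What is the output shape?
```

Input: (3, 94, 512) -> Output: (3, 94, 512)

Answer: (3, 94, 512)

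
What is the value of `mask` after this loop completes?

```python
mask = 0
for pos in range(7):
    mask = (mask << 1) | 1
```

Build 7 consecutive 1-bits: 0b1111111
`mask` takes the values: 0 → 1 → 3 → 7 → 15 → 31 → 63 → 127

Answer: 127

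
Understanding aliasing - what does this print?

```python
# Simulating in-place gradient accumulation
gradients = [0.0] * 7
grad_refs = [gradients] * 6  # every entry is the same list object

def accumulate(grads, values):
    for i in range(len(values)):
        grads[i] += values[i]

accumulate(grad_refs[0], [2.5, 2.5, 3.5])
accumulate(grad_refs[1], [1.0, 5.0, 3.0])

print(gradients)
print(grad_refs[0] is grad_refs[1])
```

Key concept: gradient accumulation aliasing.
Step by step:
`gradients = [0.0] * 7` → gradients = [0.0, 0.0, 0.0, 0.0, 0.0, 0.0, 0.0]
`grad_refs = [gradients] * 6` → grad_refs = [[0.0, 0.0, 0.0, 0.0, 0.0, 0.0, 0.0], [0.0, 0.0, 0.0, 0.0, 0.0, 0.0, 0.0], [0.0, 0.0, 0.0, 0.0, 0.0, 0.0, 0.0], [0.0, 0.0, 0.0, 0.0, 0.0, 0.0, 0.0], [0.0, 0.0, 0.0, 0.0, 0.0, 0.0, 0.0], [0.0, 0.0, 0.0, 0.0, 0.0, 0.0, 0.0]]
`accumulate(grad_refs[0], [2.5, 2.5, 3.5])` → gradients = [2.5, 2.5, 3.5, 0.0, 0.0, 0.0, 0.0]; grad_refs = [[2.5, 2.5, 3.5, 0.0, 0.0, 0.0, 0.0], [2.5, 2.5, 3.5, 0.0, 0.0, 0.0, 0.0], [2.5, 2.5, 3.5, 0.0, 0.0, 0.0, 0.0], [2.5, 2.5, 3.5, 0.0, 0.0, 0.0, 0.0], [2.5, 2.5, 3.5, 0.0, 0.0, 0.0, 0.0], [2.5, 2.5, 3.5, 0.0, 0.0, 0.0, 0.0]]
`accumulate(grad_refs[1], [1.0, 5.0, 3.0])` → gradients = [3.5, 7.5, 6.5, 0.0, 0.0, 0.0, 0.0]; grad_refs = [[3.5, 7.5, 6.5, 0.0, 0.0, 0.0, 0.0], [3.5, 7.5, 6.5, 0.0, 0.0, 0.0, 0.0], [3.5, 7.5, 6.5, 0.0, 0.0, 0.0, 0.0], [3.5, 7.5, 6.5, 0.0, 0.0, 0.0, 0.0], [3.5, 7.5, 6.5, 0.0, 0.0, 0.0, 0.0], [3.5, 7.5, 6.5, 0.0, 0.0, 0.0, 0.0]]
`print(gradients)` → prints [3.5, 7.5, 6.5, 0.0, 0.0, 0.0, 0.0]
`print(grad_refs[0] is grad_refs[1])` → prints True

Answer:
[3.5, 7.5, 6.5, 0.0, 0.0, 0.0, 0.0]
True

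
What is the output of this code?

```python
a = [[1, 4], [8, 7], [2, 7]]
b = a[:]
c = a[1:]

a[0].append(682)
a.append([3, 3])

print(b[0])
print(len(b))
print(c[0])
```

Key concept: slice with nested mutation.
Step by step:
`a = [[1, 4], [8, 7], [2, 7]]` → a = [[1, 4], [8, 7], [2, 7]]
`b = a[:]` → b = [[1, 4], [8, 7], [2, 7]]
`c = a[1:]` → c = [[8, 7], [2, 7]]
`a[0].append(682)` → a = [[1, 4, 682], [8, 7], [2, 7]]; b = [[1, 4, 682], [8, 7], [2, 7]]
`a.append([3, 3])` → a = [[1, 4, 682], [8, 7], [2, 7], [3, 3]]
`print(b[0])` → prints [1, 4, 682]
`print(len(b))` → prints 3
`print(c[0])` → prints [8, 7]

Answer:
[1, 4, 682]
3
[8, 7]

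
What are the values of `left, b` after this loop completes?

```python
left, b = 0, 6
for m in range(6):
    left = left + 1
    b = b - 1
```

left goes 0→6, b goes 6→0
`left, b` takes the values: (0, 6) → (1, 6) → (1, 5) → (2, 5) → (2, 4) → (3, 4) → (3, 3) → (4, 3) → (4, 2) → (5, 2) → (5, 1) → (6, 1) → (6, 0)

Answer: 6, 0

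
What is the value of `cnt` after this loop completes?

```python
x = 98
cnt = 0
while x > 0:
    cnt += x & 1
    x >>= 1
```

Count set bits in 98 (binary: 0b1100010)
`cnt` takes the values: 0 → 1 → 2 → 3

Answer: 3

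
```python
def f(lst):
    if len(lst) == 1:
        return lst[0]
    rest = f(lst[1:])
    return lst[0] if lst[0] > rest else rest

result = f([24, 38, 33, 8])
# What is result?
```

Recursive max over [24, 38, 33, 8] = 38

Answer: 38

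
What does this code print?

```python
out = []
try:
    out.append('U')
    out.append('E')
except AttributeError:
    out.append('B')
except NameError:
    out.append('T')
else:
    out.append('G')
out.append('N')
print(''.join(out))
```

Execution trace: 'U' (try body) → 'E' (try body, no exception) → 'G' (else) → 'N' (after the try/except). Output: UEGN

Answer: UEGN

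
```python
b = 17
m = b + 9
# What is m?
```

Trace:
`b = 17` → b = 17
`m = b + 9` → m = 26
So m = 26

Answer: 26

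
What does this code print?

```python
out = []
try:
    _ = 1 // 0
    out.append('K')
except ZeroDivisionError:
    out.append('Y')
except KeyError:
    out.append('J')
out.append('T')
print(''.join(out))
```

Execution trace: 'Y' (except ZeroDivisionError) → 'T' (after the try/except). Output: YT

Answer: YT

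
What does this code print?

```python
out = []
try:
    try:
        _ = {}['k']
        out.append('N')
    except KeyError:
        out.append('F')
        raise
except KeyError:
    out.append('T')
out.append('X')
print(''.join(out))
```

Execution trace: 'F' (inner except KeyError) → 'T' (outer except KeyError) → 'X' (after the try/except). Output: FTX

Answer: FTX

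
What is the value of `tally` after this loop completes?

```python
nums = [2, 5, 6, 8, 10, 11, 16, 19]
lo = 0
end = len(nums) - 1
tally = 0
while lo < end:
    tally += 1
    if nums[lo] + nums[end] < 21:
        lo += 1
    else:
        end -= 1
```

Steps to find pair summing to 21
`tally` takes the values: 0 → 1 → 2 → 3 → 4 → 5 → 6 → 7

Answer: 7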